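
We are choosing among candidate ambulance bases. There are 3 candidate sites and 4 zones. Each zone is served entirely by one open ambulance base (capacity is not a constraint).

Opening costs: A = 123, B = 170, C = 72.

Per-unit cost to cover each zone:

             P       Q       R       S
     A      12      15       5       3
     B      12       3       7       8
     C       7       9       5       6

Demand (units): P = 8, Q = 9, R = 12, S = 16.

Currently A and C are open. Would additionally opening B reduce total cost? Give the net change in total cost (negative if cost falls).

No — net change +116 (cost rises by 116).

Current service cost with {A, C}: 245.
Adding B: each zone re-picks its cheapest; new service cost 191, saving 54.
Extra fixed cost: 170. Net change = 170 − 54 = 116.
(Totals: 440 → 556.)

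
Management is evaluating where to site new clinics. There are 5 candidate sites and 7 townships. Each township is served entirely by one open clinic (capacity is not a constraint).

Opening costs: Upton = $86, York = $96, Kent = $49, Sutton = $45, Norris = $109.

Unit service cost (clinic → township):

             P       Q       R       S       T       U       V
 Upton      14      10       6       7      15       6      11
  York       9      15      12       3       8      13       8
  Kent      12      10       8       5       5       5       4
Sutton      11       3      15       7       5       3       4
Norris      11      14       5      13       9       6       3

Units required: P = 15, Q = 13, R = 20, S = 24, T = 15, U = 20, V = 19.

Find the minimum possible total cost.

For any fixed open set, each township goes to its cheapest open site; total = fixed + service.
{York, Sutton, Norris}: P→York 9·15=135, Q→Sutton 3·13=39, R→Norris 5·20=100, S→York 3·24=72, T→Sutton 5·15=75, U→Sutton 3·20=60, V→Norris 3·19=57. Service 538; fixed 250; total 788.
{Kent, Sutton}: service 695 + fixed 94 = 789
{Upton, York, Sutton}: service 577 + fixed 227 = 804
{Upton, York, Kent, Sutton, Norris}: service 538 + fixed 385 = 923
No other subset beats 788.

Minimum total cost: 788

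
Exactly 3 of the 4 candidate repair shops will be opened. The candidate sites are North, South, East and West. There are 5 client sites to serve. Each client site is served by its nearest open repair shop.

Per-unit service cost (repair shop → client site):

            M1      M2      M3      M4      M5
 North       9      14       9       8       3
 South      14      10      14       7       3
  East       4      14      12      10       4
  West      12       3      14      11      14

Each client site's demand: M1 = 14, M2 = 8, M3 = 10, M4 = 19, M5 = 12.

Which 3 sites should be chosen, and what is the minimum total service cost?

Choose North, East and West; total service cost 358.

With exactly 3 open, each client site uses its cheapest among the chosen.
{North, East, West}: M1→East 4·14=56, M2→West 3·8=24, M3→North 9·10=90, M4→North 8·19=152, M5→North 3·12=36. Service cost 358.
{South, East, West}: service cost 369
{North, South, East}: service cost 395
Among all 4 size-3 choices, {North, East, West} is lowest.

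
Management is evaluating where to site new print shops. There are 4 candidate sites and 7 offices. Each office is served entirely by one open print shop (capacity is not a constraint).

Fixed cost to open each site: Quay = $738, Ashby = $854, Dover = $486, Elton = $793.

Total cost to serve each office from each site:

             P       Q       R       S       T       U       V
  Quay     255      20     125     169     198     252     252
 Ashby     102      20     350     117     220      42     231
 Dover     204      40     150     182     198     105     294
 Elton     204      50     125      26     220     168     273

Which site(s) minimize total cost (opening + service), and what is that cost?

Open Dover only; minimum total cost 1659.

For any fixed open set, each office goes to its cheapest open site; total = fixed + service.
{Dover}: P→Dover 204, Q→Dover 40, R→Dover 150, S→Dover 182, T→Dover 198, U→Dover 105, V→Dover 294. Service 1173; fixed 486; total 1659.
{Elton}: P→Elton 204, Q→Elton 50, R→Elton 125, S→Elton 26, T→Elton 220, U→Elton 168, V→Elton 273. Service 1066; fixed 793; total 1859.
{Ashby}: service 1082 + fixed 854 = 1936
{Quay, Ashby, Dover, Elton}: service 744 + fixed 2871 = 3615
No other subset beats 1659.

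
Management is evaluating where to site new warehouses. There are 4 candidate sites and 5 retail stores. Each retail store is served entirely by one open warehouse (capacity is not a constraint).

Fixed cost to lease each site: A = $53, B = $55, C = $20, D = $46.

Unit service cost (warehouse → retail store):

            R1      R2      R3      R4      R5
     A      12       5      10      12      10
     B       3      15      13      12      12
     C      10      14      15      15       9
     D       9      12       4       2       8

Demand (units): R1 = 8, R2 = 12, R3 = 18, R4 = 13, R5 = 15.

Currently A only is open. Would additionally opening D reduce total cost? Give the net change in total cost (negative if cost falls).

Current service cost with {A}: 642.
Adding D: each retail store re-picks its cheapest; new service cost 350, saving 292.
Extra fixed cost: 46. Net change = 46 − 292 = -246.
(Totals: 695 → 449.)

Yes — net change −246 (cost falls by 246).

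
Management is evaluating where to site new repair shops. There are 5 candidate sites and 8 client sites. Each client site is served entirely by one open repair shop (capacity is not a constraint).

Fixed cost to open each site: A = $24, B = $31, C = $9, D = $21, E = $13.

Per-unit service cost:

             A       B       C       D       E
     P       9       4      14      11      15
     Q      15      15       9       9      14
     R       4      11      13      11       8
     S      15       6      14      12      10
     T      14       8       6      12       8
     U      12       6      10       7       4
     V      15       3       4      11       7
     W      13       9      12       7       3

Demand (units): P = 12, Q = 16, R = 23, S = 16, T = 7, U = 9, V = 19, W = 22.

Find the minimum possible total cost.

For any fixed open set, each client site goes to its cheapest open site; total = fixed + service.
{A, B, C, E}: P→B 4·12=48, Q→C 9·16=144, R→A 4·23=92, S→B 6·16=96, T→C 6·7=42, U→E 4·9=36, V→B 3·19=57, W→E 3·22=66. Service 581; fixed 77; total 658.
{A, B, C, D, E}: service 581 + fixed 98 = 679
{A, B, D, E}: P→B 4·12=48, Q→D 9·16=144, R→A 4·23=92, S→B 6·16=96, T→B 8·7=56, U→E 4·9=36, V→B 3·19=57, W→E 3·22=66. Service 595; fixed 89; total 684.
{C}: service 1307 + fixed 9 = 1316
No other subset beats 658.

Minimum total cost: 658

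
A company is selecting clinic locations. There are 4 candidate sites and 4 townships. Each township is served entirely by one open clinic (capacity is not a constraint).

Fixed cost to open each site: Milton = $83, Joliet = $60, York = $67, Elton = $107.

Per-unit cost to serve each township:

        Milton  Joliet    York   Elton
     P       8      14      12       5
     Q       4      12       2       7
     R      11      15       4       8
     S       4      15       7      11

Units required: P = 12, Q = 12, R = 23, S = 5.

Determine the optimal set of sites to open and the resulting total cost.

For any fixed open set, each township goes to its cheapest open site; total = fixed + service.
{York}: P→York 12·12=144, Q→York 2·12=24, R→York 4·23=92, S→York 7·5=35. Service 295; fixed 67; total 362.
{Milton, York}: service 232 + fixed 150 = 382
{York, Elton}: service 211 + fixed 174 = 385
{Milton, Joliet, York, Elton}: P→Elton 5·12=60, Q→York 2·12=24, R→York 4·23=92, S→Milton 4·5=20. Service 196; fixed 317; total 513.
(All 15 nonempty subsets were checked; York only is lowest.)

Open York only; minimum total cost 362.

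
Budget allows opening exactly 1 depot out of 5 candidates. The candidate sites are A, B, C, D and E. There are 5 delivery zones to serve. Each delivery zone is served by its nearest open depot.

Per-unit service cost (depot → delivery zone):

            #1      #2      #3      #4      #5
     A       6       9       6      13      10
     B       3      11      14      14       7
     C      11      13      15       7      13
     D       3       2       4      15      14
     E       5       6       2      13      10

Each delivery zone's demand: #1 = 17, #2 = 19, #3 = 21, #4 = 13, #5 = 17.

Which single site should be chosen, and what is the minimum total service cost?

Choose E only; total service cost 580.

With exactly 1 open, each delivery zone uses its cheapest among the chosen.
{E}: #1→E 5·17=85, #2→E 6·19=114, #3→E 2·21=42, #4→E 13·13=169, #5→E 10·17=170. Service cost 580.
{D}: service cost 606
{A}: service cost 738
Among all 5 size-1 choices, {E} is lowest.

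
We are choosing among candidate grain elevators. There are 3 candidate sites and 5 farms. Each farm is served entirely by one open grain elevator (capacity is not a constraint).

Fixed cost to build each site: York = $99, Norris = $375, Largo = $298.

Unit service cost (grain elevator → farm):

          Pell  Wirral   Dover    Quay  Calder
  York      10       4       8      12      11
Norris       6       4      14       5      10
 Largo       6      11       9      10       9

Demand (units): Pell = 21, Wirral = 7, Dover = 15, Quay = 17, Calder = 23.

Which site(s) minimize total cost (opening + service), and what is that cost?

Open York only; minimum total cost 914.

For any fixed open set, each farm goes to its cheapest open site; total = fixed + service.
{York}: Pell→York 10·21=210, Wirral→York 4·7=28, Dover→York 8·15=120, Quay→York 12·17=204, Calder→York 11·23=253. Service 815; fixed 99; total 914.
{Largo}: service 715 + fixed 298 = 1013
{York, Largo}: service 651 + fixed 397 = 1048
{York, Norris, Largo}: Pell→Norris 6·21=126, Wirral→York 4·7=28, Dover→York 8·15=120, Quay→Norris 5·17=85, Calder→Largo 9·23=207. Service 566; fixed 772; total 1338.
No other subset beats 914.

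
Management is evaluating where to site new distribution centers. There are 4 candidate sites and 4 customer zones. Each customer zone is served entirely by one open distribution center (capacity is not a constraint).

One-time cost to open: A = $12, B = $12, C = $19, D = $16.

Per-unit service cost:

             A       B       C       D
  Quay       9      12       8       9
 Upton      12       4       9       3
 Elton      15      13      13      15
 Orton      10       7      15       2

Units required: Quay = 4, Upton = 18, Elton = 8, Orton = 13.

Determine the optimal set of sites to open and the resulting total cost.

Open B and D; minimum total cost 248.

For any fixed open set, each customer zone goes to its cheapest open site; total = fixed + service.
{B, D}: Quay→D 9·4=36, Upton→D 3·18=54, Elton→B 13·8=104, Orton→D 2·13=26. Service 220; fixed 28; total 248.
{C, D}: Quay→C 8·4=32, Upton→D 3·18=54, Elton→C 13·8=104, Orton→D 2·13=26. Service 216; fixed 35; total 251.
{D}: service 236 + fixed 16 = 252
{A, B, C, D}: Quay→C 8·4=32, Upton→D 3·18=54, Elton→B 13·8=104, Orton→D 2·13=26. Service 216; fixed 59; total 275.
No other subset beats 248.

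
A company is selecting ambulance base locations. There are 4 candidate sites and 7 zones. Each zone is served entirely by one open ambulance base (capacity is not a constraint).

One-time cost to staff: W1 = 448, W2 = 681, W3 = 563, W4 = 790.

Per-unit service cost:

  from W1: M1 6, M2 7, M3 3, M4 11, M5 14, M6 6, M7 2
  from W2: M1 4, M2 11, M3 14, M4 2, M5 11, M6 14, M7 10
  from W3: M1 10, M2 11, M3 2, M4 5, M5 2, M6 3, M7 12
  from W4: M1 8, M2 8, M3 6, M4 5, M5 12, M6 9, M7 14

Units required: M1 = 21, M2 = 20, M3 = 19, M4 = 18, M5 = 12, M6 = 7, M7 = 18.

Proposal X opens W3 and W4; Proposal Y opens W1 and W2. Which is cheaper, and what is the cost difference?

Proposal Y is cheaper by 414.

Proposal X: {W3, W4}: M1→W4 8·21=168, M2→W4 8·20=160, M3→W3 2·19=38, M4→W3 5·18=90, M5→W3 2·12=24, M6→W3 3·7=21, M7→W3 12·18=216. Service 717; fixed 1353; total 2070.
Proposal Y: {W1, W2}: M1→W2 4·21=84, M2→W1 7·20=140, M3→W1 3·19=57, M4→W2 2·18=36, M5→W2 11·12=132, M6→W1 6·7=42, M7→W1 2·18=36. Service 527; fixed 1129; total 1656.
Difference: |2070 − 1656| = 414.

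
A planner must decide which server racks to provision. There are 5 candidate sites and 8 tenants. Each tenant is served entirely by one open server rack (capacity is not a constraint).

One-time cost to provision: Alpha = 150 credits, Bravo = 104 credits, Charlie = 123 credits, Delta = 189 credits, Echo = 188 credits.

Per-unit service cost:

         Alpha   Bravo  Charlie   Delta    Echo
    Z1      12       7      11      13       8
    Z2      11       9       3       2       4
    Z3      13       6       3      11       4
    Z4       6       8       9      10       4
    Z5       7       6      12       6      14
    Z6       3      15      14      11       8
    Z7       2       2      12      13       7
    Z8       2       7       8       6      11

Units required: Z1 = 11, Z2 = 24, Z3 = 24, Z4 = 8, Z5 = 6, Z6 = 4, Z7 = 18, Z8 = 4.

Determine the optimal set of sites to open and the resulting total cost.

Open Bravo and Charlie; minimum total cost 668.

For any fixed open set, each tenant goes to its cheapest open site; total = fixed + service.
{Bravo, Charlie}: Z1→Bravo 7·11=77, Z2→Charlie 3·24=72, Z3→Charlie 3·24=72, Z4→Bravo 8·8=64, Z5→Bravo 6·6=36, Z6→Charlie 14·4=56, Z7→Bravo 2·18=36, Z8→Bravo 7·4=28. Service 441; fixed 227; total 668.
{Alpha, Charlie}: service 411 + fixed 273 = 684
{Bravo, Echo}: service 433 + fixed 292 = 725
{Alpha, Bravo, Charlie, Delta, Echo}: Z1→Bravo 7·11=77, Z2→Delta 2·24=48, Z3→Charlie 3·24=72, Z4→Echo 4·8=32, Z5→Bravo 6·6=36, Z6→Alpha 3·4=12, Z7→Alpha 2·18=36, Z8→Alpha 2·4=8. Service 321; fixed 754; total 1075.
No other subset beats 668.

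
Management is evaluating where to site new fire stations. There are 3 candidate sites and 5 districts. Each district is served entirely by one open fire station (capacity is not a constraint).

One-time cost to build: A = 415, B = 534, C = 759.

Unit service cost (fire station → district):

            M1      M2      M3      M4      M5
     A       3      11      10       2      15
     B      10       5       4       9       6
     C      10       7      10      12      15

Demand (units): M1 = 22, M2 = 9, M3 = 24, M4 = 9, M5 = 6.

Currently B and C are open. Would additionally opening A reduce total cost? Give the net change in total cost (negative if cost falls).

No — net change +198 (cost rises by 198).

Current service cost with {B, C}: 478.
Adding A: each district re-picks its cheapest; new service cost 261, saving 217.
Extra fixed cost: 415. Net change = 415 − 217 = 198.
(Totals: 1771 → 1969.)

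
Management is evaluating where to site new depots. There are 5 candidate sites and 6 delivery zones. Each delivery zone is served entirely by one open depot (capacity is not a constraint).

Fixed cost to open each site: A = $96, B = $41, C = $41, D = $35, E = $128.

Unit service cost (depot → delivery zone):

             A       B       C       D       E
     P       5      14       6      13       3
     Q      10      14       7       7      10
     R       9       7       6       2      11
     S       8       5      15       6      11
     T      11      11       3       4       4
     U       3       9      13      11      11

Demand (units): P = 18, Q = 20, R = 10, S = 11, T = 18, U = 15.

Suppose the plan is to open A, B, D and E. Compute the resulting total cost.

Each delivery zone is assigned to its cheapest site among the open ones.
{A, B, D, E}: P→E 3·18=54, Q→D 7·20=140, R→D 2·10=20, S→B 5·11=55, T→D 4·18=72, U→A 3·15=45. Service 386; fixed 300; total 686.

Total cost: 686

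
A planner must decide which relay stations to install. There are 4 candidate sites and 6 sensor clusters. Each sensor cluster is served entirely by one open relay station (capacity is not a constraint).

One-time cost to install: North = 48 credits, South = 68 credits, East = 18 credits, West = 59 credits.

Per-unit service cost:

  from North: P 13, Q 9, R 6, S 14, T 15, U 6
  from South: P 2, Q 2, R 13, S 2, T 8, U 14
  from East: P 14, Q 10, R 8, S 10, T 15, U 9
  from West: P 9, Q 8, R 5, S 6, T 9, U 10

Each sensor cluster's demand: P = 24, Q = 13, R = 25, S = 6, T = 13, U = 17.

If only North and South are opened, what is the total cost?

Each sensor cluster is assigned to its cheapest site among the open ones.
{North, South}: P→South 2·24=48, Q→South 2·13=26, R→North 6·25=150, S→South 2·6=12, T→South 8·13=104, U→North 6·17=102. Service 442; fixed 116; total 558.

Total cost: 558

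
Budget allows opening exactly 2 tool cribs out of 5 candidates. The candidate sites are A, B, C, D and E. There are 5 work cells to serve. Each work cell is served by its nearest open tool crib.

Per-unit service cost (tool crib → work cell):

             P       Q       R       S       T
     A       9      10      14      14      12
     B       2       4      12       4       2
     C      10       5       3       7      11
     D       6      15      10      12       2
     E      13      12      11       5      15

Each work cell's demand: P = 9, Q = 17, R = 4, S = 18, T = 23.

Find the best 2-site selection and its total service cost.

With exactly 2 open, each work cell uses its cheapest among the chosen.
{B, C}: P→B 2·9=18, Q→B 4·17=68, R→C 3·4=12, S→B 4·18=72, T→B 2·23=46. Service cost 216.
{B, D}: service cost 244
{B, E}: service cost 248
Among all 10 size-2 choices, {B, C} is lowest.

Choose B and C; total service cost 216.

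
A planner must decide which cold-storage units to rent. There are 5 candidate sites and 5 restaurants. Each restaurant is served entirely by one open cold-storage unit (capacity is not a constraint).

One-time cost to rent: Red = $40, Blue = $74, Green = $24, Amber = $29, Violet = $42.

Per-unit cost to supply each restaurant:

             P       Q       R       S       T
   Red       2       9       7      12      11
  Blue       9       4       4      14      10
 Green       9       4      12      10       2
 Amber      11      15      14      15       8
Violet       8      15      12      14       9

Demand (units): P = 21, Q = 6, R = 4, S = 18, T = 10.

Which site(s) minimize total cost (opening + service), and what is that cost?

Open Red and Green; minimum total cost 358.

For any fixed open set, each restaurant goes to its cheapest open site; total = fixed + service.
{Red, Green}: P→Red 2·21=42, Q→Green 4·6=24, R→Red 7·4=28, S→Green 10·18=180, T→Green 2·10=20. Service 294; fixed 64; total 358.
{Red, Green, Amber}: P→Red 2·21=42, Q→Green 4·6=24, R→Red 7·4=28, S→Green 10·18=180, T→Green 2·10=20. Service 294; fixed 93; total 387.
{Red, Green, Violet}: service 294 + fixed 106 = 400
{Red, Blue, Green, Amber, Violet}: service 282 + fixed 209 = 491
No other subset beats 358.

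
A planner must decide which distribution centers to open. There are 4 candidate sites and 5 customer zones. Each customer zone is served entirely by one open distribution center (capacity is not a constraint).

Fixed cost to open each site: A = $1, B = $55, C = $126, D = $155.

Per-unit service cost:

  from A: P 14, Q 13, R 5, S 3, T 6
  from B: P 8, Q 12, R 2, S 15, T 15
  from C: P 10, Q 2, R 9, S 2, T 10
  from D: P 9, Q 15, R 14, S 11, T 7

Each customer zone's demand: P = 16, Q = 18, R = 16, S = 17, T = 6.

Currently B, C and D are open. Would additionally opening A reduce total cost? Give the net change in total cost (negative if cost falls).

Current service cost with {B, C, D}: 272.
Adding A: each customer zone re-picks its cheapest; new service cost 266, saving 6.
Extra fixed cost: 1. Net change = 1 − 6 = -5.
(Totals: 608 → 603.)

Yes — net change −5 (cost falls by 5).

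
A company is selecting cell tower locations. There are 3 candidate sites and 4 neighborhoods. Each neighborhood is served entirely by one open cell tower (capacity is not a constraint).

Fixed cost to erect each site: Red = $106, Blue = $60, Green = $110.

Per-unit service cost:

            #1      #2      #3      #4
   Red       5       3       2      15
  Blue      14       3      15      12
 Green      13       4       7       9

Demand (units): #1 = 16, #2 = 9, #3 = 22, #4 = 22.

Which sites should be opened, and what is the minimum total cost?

For any fixed open set, each neighborhood goes to its cheapest open site; total = fixed + service.
{Red, Green}: #1→Red 5·16=80, #2→Red 3·9=27, #3→Red 2·22=44, #4→Green 9·22=198. Service 349; fixed 216; total 565.
{Red, Blue}: service 415 + fixed 166 = 581
{Red}: #1→Red 5·16=80, #2→Red 3·9=27, #3→Red 2·22=44, #4→Red 15·22=330. Service 481; fixed 106; total 587.
{Red, Blue, Green}: service 349 + fixed 276 = 625
(All 7 nonempty subsets were checked; Red and Green is lowest.)

Open Red and Green; minimum total cost 565.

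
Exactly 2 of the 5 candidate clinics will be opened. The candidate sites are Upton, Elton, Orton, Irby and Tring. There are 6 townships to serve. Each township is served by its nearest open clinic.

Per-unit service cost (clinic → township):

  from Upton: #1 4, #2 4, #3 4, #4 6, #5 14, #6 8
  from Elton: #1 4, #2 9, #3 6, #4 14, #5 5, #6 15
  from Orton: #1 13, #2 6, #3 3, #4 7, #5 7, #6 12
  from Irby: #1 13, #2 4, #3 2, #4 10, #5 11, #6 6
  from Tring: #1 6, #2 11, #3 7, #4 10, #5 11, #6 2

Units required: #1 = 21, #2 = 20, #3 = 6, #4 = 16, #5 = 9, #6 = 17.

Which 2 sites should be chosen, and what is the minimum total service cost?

Choose Upton and Tring; total service cost 417.

With exactly 2 open, each township uses its cheapest among the chosen.
{Upton, Tring}: #1→Upton 4·21=84, #2→Upton 4·20=80, #3→Upton 4·6=24, #4→Upton 6·16=96, #5→Tring 11·9=99, #6→Tring 2·17=34. Service cost 417.
{Upton, Elton}: service cost 465
{Upton, Irby}: service cost 473
Among all 10 size-2 choices, {Upton, Tring} is lowest.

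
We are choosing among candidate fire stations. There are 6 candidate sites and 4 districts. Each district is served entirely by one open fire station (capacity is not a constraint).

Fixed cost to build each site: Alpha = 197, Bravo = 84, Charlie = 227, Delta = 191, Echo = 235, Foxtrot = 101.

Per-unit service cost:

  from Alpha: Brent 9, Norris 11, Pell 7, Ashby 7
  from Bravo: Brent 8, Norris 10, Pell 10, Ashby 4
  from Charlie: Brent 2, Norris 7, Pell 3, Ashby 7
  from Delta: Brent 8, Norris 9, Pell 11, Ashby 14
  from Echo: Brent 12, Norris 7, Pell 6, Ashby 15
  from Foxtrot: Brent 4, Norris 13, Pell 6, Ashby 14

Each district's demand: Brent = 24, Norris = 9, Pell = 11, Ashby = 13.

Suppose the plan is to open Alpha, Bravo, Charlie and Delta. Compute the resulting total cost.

Total cost: 895

Each district is assigned to its cheapest site among the open ones.
{Alpha, Bravo, Charlie, Delta}: Brent→Charlie 2·24=48, Norris→Charlie 7·9=63, Pell→Charlie 3·11=33, Ashby→Bravo 4·13=52. Service 196; fixed 699; total 895.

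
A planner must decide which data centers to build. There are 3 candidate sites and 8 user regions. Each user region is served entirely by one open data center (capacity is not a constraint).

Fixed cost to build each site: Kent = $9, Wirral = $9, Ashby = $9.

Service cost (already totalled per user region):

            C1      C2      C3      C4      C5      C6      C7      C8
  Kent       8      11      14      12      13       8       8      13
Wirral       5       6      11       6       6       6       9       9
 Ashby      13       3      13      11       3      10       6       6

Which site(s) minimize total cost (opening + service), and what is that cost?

For any fixed open set, each user region goes to its cheapest open site; total = fixed + service.
{Wirral, Ashby}: C1→Wirral 5, C2→Ashby 3, C3→Wirral 11, C4→Wirral 6, C5→Ashby 3, C6→Wirral 6, C7→Ashby 6, C8→Ashby 6. Service 46; fixed 18; total 64.
{Wirral}: service 58 + fixed 9 = 67
{Kent, Wirral, Ashby}: service 46 + fixed 27 = 73
{Kent}: service 87 + fixed 9 = 96
No other subset beats 64.

Open Wirral and Ashby; minimum total cost 64.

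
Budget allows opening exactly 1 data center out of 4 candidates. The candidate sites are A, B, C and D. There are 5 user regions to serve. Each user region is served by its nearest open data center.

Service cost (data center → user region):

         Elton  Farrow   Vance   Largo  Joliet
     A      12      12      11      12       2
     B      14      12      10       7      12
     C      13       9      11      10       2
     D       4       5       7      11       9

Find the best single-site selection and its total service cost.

Choose D only; total service cost 36.

With exactly 1 open, each user region uses its cheapest among the chosen.
{D}: Elton→D 4, Farrow→D 5, Vance→D 7, Largo→D 11, Joliet→D 9. Service cost 36.
{C}: service cost 45
{A}: service cost 49
Among all 4 size-1 choices, {D} is lowest.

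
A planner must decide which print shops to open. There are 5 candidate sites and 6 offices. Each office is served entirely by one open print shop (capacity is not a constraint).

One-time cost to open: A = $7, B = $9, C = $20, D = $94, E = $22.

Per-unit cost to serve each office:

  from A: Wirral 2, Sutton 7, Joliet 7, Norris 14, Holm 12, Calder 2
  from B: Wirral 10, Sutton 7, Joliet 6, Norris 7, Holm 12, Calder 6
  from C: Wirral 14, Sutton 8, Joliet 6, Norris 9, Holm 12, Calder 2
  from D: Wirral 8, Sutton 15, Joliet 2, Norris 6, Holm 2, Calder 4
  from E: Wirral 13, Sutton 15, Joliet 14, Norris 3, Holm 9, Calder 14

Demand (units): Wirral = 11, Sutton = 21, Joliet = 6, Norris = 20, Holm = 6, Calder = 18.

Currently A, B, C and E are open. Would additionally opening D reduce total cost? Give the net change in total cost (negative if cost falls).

Current service cost with {A, B, C, E}: 355.
Adding D: each office re-picks its cheapest; new service cost 289, saving 66.
Extra fixed cost: 94. Net change = 94 − 66 = 28.
(Totals: 413 → 441.)

No — net change +28 (cost rises by 28).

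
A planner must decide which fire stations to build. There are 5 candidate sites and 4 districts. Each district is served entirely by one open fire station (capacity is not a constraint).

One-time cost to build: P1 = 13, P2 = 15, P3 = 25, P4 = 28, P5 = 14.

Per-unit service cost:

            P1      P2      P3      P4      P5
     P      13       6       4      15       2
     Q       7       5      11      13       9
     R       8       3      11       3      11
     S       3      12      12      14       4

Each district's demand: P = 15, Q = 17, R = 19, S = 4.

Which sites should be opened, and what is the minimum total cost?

Open P2 and P5; minimum total cost 217.

For any fixed open set, each district goes to its cheapest open site; total = fixed + service.
{P2, P5}: P→P5 2·15=30, Q→P2 5·17=85, R→P2 3·19=57, S→P5 4·4=16. Service 188; fixed 29; total 217.
{P1, P2, P5}: service 184 + fixed 42 = 226
{P2, P3, P5}: P→P5 2·15=30, Q→P2 5·17=85, R→P2 3·19=57, S→P5 4·4=16. Service 188; fixed 54; total 242.
{P1, P2, P3, P4, P5}: P→P5 2·15=30, Q→P2 5·17=85, R→P2 3·19=57, S→P1 3·4=12. Service 184; fixed 95; total 279.
No other subset beats 217.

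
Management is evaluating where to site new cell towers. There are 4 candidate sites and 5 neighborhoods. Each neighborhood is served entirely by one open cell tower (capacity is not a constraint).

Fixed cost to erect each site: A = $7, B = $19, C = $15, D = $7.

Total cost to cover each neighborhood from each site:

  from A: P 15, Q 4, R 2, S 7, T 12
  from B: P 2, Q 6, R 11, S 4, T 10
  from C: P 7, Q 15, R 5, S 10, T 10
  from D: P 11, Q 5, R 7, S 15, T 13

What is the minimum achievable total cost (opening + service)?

Minimum total cost: 47

For any fixed open set, each neighborhood goes to its cheapest open site; total = fixed + service.
{A}: P→A 15, Q→A 4, R→A 2, S→A 7, T→A 12. Service 40; fixed 7; total 47.
{A, B}: service 22 + fixed 26 = 48
{A, D}: service 36 + fixed 14 = 50
{A, B, C, D}: P→B 2, Q→A 4, R→A 2, S→B 4, T→B 10. Service 22; fixed 48; total 70.
No other subset beats 47.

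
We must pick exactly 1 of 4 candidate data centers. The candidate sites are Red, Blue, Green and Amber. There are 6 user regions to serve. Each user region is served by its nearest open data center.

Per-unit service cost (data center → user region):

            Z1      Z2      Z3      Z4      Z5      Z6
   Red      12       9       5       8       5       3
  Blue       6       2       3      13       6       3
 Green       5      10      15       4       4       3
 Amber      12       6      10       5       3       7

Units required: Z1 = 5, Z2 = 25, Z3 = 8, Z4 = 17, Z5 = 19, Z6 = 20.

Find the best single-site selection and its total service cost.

Choose Blue only; total service cost 499.

With exactly 1 open, each user region uses its cheapest among the chosen.
{Blue}: Z1→Blue 6·5=30, Z2→Blue 2·25=50, Z3→Blue 3·8=24, Z4→Blue 13·17=221, Z5→Blue 6·19=114, Z6→Blue 3·20=60. Service cost 499.
{Amber}: service cost 572
{Green}: service cost 599
Among all 4 size-1 choices, {Blue} is lowest.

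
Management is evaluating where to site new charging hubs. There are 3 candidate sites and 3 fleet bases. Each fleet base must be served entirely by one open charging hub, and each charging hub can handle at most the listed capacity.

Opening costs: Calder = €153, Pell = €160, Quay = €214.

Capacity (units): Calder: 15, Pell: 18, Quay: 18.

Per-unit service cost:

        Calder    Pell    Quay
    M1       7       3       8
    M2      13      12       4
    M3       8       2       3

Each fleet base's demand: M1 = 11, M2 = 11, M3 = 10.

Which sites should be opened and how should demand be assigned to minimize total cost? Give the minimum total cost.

Minimum total cost: 668

Open {Calder, Pell, Quay}: M1→Calder 7·11=77, M2→Quay 4·11=44, M3→Pell 2·10=20.
Loads: Calder carries 11/15, Pell carries 10/18, Quay carries 11/18. Service 141; fixed 527; total 668.
Next best feasible plan costs 684.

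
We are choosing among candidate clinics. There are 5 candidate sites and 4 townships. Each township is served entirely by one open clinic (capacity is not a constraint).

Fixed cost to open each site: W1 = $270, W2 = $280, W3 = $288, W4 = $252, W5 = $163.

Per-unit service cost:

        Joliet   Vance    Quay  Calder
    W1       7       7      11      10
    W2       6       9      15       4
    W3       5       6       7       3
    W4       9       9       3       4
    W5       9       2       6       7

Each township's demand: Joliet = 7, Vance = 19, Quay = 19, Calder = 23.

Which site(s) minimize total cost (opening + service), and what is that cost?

Open W5 only; minimum total cost 539.

For any fixed open set, each township goes to its cheapest open site; total = fixed + service.
{W5}: Joliet→W5 9·7=63, Vance→W5 2·19=38, Quay→W5 6·19=114, Calder→W5 7·23=161. Service 376; fixed 163; total 539.
{W4}: service 383 + fixed 252 = 635
{W3}: service 351 + fixed 288 = 639
{W1, W2, W3, W4, W5}: service 199 + fixed 1253 = 1452
No other subset beats 539.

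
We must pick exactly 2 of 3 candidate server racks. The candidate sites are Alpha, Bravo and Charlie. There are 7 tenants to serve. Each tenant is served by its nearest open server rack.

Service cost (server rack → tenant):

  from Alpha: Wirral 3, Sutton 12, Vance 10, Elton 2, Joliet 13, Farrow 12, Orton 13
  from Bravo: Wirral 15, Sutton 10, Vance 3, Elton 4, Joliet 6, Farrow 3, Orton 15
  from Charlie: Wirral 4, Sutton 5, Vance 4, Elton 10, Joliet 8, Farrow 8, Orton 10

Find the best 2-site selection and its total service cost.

Choose Bravo and Charlie; total service cost 35.

With exactly 2 open, each tenant uses its cheapest among the chosen.
{Bravo, Charlie}: Wirral→Charlie 4, Sutton→Charlie 5, Vance→Bravo 3, Elton→Bravo 4, Joliet→Bravo 6, Farrow→Bravo 3, Orton→Charlie 10. Service cost 35.
{Alpha, Bravo}: service cost 40
{Alpha, Charlie}: service cost 40
Among all 3 size-2 choices, {Bravo, Charlie} is lowest.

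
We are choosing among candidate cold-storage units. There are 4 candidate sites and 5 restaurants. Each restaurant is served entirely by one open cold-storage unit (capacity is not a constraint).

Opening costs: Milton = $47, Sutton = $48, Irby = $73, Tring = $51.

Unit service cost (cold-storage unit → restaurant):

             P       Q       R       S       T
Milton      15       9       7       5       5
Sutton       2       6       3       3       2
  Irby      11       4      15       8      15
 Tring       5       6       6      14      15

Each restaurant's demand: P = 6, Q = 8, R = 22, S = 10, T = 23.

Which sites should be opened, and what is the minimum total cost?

For any fixed open set, each restaurant goes to its cheapest open site; total = fixed + service.
{Sutton}: P→Sutton 2·6=12, Q→Sutton 6·8=48, R→Sutton 3·22=66, S→Sutton 3·10=30, T→Sutton 2·23=46. Service 202; fixed 48; total 250.
{Milton, Sutton}: service 202 + fixed 95 = 297
{Sutton, Tring}: service 202 + fixed 99 = 301
{Milton, Sutton, Irby, Tring}: P→Sutton 2·6=12, Q→Irby 4·8=32, R→Sutton 3·22=66, S→Sutton 3·10=30, T→Sutton 2·23=46. Service 186; fixed 219; total 405.
(All 15 nonempty subsets were checked; Sutton only is lowest.)

Open Sutton only; minimum total cost 250.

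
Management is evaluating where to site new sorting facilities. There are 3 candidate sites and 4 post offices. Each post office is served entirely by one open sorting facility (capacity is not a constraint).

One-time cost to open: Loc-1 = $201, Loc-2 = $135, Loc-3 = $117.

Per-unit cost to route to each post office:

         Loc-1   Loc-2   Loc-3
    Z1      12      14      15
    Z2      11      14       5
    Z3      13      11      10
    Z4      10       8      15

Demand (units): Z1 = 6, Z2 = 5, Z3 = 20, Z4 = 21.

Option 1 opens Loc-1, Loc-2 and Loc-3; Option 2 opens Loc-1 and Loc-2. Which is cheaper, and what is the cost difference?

Option 2 is cheaper by 67.

Option 1: {Loc-1, Loc-2, Loc-3}: Z1→Loc-1 12·6=72, Z2→Loc-3 5·5=25, Z3→Loc-3 10·20=200, Z4→Loc-2 8·21=168. Service 465; fixed 453; total 918.
Option 2: {Loc-1, Loc-2}: Z1→Loc-1 12·6=72, Z2→Loc-1 11·5=55, Z3→Loc-2 11·20=220, Z4→Loc-2 8·21=168. Service 515; fixed 336; total 851.
Difference: |918 − 851| = 67.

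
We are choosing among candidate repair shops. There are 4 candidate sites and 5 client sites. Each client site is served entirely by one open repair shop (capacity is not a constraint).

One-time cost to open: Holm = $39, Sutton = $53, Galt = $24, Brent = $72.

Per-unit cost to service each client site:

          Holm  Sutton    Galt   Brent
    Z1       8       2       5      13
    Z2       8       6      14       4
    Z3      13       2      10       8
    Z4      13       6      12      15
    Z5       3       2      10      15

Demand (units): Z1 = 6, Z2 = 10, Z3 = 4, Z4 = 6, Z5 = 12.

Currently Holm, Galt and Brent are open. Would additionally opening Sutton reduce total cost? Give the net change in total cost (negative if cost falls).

Current service cost with {Holm, Galt, Brent}: 210.
Adding Sutton: each client site re-picks its cheapest; new service cost 120, saving 90.
Extra fixed cost: 53. Net change = 53 − 90 = -37.
(Totals: 345 → 308.)

Yes — net change −37 (cost falls by 37).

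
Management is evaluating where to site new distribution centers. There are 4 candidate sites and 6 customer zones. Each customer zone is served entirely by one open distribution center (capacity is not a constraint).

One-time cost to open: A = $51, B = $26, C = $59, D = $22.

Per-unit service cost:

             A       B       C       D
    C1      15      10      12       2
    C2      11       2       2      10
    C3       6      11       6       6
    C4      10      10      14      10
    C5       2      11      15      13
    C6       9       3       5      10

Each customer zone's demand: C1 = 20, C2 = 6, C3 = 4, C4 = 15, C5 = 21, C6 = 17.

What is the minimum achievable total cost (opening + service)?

For any fixed open set, each customer zone goes to its cheapest open site; total = fixed + service.
{A, B, D}: C1→D 2·20=40, C2→B 2·6=12, C3→A 6·4=24, C4→A 10·15=150, C5→A 2·21=42, C6→B 3·17=51. Service 319; fixed 99; total 418.
{A, B, C, D}: C1→D 2·20=40, C2→B 2·6=12, C3→A 6·4=24, C4→A 10·15=150, C5→A 2·21=42, C6→B 3·17=51. Service 319; fixed 158; total 477.
{A, C, D}: service 353 + fixed 132 = 485
{D}: C1→D 2·20=40, C2→D 10·6=60, C3→D 6·4=24, C4→D 10·15=150, C5→D 13·21=273, C6→D 10·17=170. Service 717; fixed 22; total 739.
No other subset beats 418.

Minimum total cost: 418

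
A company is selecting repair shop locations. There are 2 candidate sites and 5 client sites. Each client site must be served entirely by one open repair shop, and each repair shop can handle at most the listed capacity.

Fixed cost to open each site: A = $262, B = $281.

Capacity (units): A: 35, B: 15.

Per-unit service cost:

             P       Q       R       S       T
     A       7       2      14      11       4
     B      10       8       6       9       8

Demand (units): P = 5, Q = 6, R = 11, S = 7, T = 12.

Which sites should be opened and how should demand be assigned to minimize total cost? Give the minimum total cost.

Minimum total cost: 781

Open {A, B}: P→A 7·5=35, Q→A 2·6=12, R→B 6·11=66, S→A 11·7=77, T→A 4·12=48.
Loads: A carries 30/35, B carries 11/15. Service 238; fixed 543; total 781.
Next best feasible plan costs 855.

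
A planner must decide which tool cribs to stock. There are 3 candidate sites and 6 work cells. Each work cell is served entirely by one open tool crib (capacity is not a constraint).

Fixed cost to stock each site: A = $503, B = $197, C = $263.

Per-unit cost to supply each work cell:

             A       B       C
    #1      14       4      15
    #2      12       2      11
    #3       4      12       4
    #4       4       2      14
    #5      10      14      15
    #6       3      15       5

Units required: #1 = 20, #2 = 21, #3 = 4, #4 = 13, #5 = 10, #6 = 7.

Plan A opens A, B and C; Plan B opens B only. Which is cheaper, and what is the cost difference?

Plan B is cheaper by 610.

Plan A: {A, B, C}: #1→B 4·20=80, #2→B 2·21=42, #3→A 4·4=16, #4→B 2·13=26, #5→A 10·10=100, #6→A 3·7=21. Service 285; fixed 963; total 1248.
Plan B: {B}: #1→B 4·20=80, #2→B 2·21=42, #3→B 12·4=48, #4→B 2·13=26, #5→B 14·10=140, #6→B 15·7=105. Service 441; fixed 197; total 638.
Difference: |1248 − 638| = 610.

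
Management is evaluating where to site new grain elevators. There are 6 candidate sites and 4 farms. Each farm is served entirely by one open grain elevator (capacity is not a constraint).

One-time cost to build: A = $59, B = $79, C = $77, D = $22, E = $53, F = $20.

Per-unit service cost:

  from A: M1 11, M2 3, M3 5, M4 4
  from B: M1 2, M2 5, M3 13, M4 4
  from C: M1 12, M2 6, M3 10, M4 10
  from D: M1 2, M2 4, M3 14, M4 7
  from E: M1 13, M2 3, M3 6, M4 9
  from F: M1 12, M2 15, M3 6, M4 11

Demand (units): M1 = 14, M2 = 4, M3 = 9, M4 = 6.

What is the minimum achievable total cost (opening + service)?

For any fixed open set, each farm goes to its cheapest open site; total = fixed + service.
{D, F}: M1→D 2·14=28, M2→D 4·4=16, M3→F 6·9=54, M4→D 7·6=42. Service 140; fixed 42; total 182.
{A, D}: service 109 + fixed 81 = 190
{A, D, F}: service 109 + fixed 101 = 210
{A, B, C, D, E, F}: service 109 + fixed 310 = 419
No other subset beats 182.

Minimum total cost: 182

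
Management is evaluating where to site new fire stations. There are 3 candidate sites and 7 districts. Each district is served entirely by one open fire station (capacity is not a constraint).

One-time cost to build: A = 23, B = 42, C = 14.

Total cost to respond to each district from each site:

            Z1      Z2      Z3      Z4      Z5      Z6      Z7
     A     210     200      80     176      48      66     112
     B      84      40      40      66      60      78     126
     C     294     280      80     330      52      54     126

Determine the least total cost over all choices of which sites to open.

For any fixed open set, each district goes to its cheapest open site; total = fixed + service.
{B, C}: Z1→B 84, Z2→B 40, Z3→B 40, Z4→B 66, Z5→C 52, Z6→C 54, Z7→B 126. Service 462; fixed 56; total 518.
{A, B}: Z1→B 84, Z2→B 40, Z3→B 40, Z4→B 66, Z5→A 48, Z6→A 66, Z7→A 112. Service 456; fixed 65; total 521.
{A, B, C}: Z1→B 84, Z2→B 40, Z3→B 40, Z4→B 66, Z5→A 48, Z6→C 54, Z7→A 112. Service 444; fixed 79; total 523.
{C}: Z1→C 294, Z2→C 280, Z3→C 80, Z4→C 330, Z5→C 52, Z6→C 54, Z7→C 126. Service 1216; fixed 14; total 1230.
No other subset beats 518.

Minimum total cost: 518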